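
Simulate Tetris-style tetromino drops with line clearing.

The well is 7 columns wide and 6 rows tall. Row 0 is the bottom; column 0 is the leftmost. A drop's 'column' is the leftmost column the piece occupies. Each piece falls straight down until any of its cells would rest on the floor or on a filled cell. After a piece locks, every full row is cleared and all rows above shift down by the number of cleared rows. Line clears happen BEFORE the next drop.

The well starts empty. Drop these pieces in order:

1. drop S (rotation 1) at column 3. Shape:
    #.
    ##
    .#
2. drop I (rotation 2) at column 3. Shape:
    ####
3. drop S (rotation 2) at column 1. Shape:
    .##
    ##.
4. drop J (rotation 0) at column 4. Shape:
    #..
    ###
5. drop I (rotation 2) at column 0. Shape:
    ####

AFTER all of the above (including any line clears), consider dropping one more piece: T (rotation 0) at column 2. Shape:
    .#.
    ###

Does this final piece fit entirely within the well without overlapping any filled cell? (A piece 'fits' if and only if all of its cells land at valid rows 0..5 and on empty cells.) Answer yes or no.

Answer: no

Derivation:
Drop 1: S rot1 at col 3 lands with bottom-row=0; cleared 0 line(s) (total 0); column heights now [0 0 0 3 2 0 0], max=3
Drop 2: I rot2 at col 3 lands with bottom-row=3; cleared 0 line(s) (total 0); column heights now [0 0 0 4 4 4 4], max=4
Drop 3: S rot2 at col 1 lands with bottom-row=3; cleared 0 line(s) (total 0); column heights now [0 4 5 5 4 4 4], max=5
Drop 4: J rot0 at col 4 lands with bottom-row=4; cleared 0 line(s) (total 0); column heights now [0 4 5 5 6 5 5], max=6
Drop 5: I rot2 at col 0 lands with bottom-row=5; cleared 0 line(s) (total 0); column heights now [6 6 6 6 6 5 5], max=6
Test piece T rot0 at col 2 (width 3): heights before test = [6 6 6 6 6 5 5]; fits = False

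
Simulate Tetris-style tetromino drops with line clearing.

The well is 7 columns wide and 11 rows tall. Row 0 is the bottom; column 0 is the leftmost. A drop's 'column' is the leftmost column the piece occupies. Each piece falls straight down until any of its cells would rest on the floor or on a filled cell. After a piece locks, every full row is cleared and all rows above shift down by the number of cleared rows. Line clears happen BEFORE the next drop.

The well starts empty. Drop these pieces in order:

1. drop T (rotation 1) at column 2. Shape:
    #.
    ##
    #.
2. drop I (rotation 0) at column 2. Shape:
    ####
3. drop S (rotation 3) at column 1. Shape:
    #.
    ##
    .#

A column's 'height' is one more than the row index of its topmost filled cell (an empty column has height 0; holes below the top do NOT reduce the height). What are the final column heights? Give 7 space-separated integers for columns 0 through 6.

Drop 1: T rot1 at col 2 lands with bottom-row=0; cleared 0 line(s) (total 0); column heights now [0 0 3 2 0 0 0], max=3
Drop 2: I rot0 at col 2 lands with bottom-row=3; cleared 0 line(s) (total 0); column heights now [0 0 4 4 4 4 0], max=4
Drop 3: S rot3 at col 1 lands with bottom-row=4; cleared 0 line(s) (total 0); column heights now [0 7 6 4 4 4 0], max=7

Answer: 0 7 6 4 4 4 0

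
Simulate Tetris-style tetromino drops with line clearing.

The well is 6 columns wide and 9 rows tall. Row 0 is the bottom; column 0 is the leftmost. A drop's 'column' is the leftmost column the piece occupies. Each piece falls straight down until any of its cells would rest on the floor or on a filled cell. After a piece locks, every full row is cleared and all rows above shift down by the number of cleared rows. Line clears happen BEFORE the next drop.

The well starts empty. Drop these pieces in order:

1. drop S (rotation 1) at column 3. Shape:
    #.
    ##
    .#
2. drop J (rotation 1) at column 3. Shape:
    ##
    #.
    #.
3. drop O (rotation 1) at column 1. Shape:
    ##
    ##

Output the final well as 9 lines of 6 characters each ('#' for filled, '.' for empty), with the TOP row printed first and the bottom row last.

Drop 1: S rot1 at col 3 lands with bottom-row=0; cleared 0 line(s) (total 0); column heights now [0 0 0 3 2 0], max=3
Drop 2: J rot1 at col 3 lands with bottom-row=3; cleared 0 line(s) (total 0); column heights now [0 0 0 6 6 0], max=6
Drop 3: O rot1 at col 1 lands with bottom-row=0; cleared 0 line(s) (total 0); column heights now [0 2 2 6 6 0], max=6

Answer: ......
......
......
...##.
...#..
...#..
...#..
.####.
.##.#.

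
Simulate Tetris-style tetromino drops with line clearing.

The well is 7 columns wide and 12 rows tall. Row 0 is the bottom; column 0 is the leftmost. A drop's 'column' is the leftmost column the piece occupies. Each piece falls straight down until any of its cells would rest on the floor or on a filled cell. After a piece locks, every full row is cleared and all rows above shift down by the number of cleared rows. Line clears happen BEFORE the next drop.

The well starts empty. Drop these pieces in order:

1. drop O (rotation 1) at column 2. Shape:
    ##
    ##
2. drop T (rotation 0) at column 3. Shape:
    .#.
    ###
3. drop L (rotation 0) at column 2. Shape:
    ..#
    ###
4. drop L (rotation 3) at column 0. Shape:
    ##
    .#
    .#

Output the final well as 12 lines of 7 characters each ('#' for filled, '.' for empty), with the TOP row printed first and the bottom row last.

Answer: .......
.......
.......
.......
.......
.......
....#..
..###..
....#..
##.###.
.###...
.###...

Derivation:
Drop 1: O rot1 at col 2 lands with bottom-row=0; cleared 0 line(s) (total 0); column heights now [0 0 2 2 0 0 0], max=2
Drop 2: T rot0 at col 3 lands with bottom-row=2; cleared 0 line(s) (total 0); column heights now [0 0 2 3 4 3 0], max=4
Drop 3: L rot0 at col 2 lands with bottom-row=4; cleared 0 line(s) (total 0); column heights now [0 0 5 5 6 3 0], max=6
Drop 4: L rot3 at col 0 lands with bottom-row=0; cleared 0 line(s) (total 0); column heights now [3 3 5 5 6 3 0], max=6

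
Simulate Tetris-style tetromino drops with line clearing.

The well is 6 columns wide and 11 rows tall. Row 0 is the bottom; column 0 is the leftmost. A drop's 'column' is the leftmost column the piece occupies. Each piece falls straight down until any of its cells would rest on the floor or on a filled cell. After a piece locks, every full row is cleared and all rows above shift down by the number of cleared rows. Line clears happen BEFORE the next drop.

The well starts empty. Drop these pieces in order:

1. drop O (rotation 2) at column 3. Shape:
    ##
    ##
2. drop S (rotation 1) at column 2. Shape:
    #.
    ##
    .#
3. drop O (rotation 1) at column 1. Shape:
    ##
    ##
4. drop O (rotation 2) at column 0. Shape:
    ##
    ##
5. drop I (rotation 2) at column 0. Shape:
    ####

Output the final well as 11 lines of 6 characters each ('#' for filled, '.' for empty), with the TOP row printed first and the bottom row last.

Drop 1: O rot2 at col 3 lands with bottom-row=0; cleared 0 line(s) (total 0); column heights now [0 0 0 2 2 0], max=2
Drop 2: S rot1 at col 2 lands with bottom-row=2; cleared 0 line(s) (total 0); column heights now [0 0 5 4 2 0], max=5
Drop 3: O rot1 at col 1 lands with bottom-row=5; cleared 0 line(s) (total 0); column heights now [0 7 7 4 2 0], max=7
Drop 4: O rot2 at col 0 lands with bottom-row=7; cleared 0 line(s) (total 0); column heights now [9 9 7 4 2 0], max=9
Drop 5: I rot2 at col 0 lands with bottom-row=9; cleared 0 line(s) (total 0); column heights now [10 10 10 10 2 0], max=10

Answer: ......
####..
##....
##....
.##...
.##...
..#...
..##..
...#..
...##.
...##.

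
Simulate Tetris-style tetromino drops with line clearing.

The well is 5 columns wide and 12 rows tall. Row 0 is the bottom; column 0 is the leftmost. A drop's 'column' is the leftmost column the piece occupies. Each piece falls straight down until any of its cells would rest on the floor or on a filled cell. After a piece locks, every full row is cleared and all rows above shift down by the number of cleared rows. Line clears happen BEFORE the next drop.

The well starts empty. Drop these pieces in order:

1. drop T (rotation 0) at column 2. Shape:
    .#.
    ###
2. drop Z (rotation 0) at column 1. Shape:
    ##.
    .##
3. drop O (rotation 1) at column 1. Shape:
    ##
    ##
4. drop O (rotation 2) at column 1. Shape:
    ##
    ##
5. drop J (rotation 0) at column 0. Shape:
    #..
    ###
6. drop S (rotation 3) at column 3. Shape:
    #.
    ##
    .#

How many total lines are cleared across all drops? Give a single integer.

Drop 1: T rot0 at col 2 lands with bottom-row=0; cleared 0 line(s) (total 0); column heights now [0 0 1 2 1], max=2
Drop 2: Z rot0 at col 1 lands with bottom-row=2; cleared 0 line(s) (total 0); column heights now [0 4 4 3 1], max=4
Drop 3: O rot1 at col 1 lands with bottom-row=4; cleared 0 line(s) (total 0); column heights now [0 6 6 3 1], max=6
Drop 4: O rot2 at col 1 lands with bottom-row=6; cleared 0 line(s) (total 0); column heights now [0 8 8 3 1], max=8
Drop 5: J rot0 at col 0 lands with bottom-row=8; cleared 0 line(s) (total 0); column heights now [10 9 9 3 1], max=10
Drop 6: S rot3 at col 3 lands with bottom-row=2; cleared 0 line(s) (total 0); column heights now [10 9 9 5 4], max=10

Answer: 0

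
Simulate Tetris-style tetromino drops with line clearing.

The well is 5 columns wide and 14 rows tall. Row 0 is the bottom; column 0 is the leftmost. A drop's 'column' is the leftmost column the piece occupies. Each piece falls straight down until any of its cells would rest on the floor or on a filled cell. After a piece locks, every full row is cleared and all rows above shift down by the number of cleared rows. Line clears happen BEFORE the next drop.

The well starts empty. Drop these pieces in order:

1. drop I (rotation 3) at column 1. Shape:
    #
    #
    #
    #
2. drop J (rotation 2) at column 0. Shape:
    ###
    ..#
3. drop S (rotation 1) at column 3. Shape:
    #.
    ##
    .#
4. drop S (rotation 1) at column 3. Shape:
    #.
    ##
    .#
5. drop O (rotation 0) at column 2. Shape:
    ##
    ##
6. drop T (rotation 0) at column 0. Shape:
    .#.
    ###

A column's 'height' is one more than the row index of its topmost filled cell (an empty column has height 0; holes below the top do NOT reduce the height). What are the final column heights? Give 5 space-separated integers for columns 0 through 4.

Drop 1: I rot3 at col 1 lands with bottom-row=0; cleared 0 line(s) (total 0); column heights now [0 4 0 0 0], max=4
Drop 2: J rot2 at col 0 lands with bottom-row=3; cleared 0 line(s) (total 0); column heights now [5 5 5 0 0], max=5
Drop 3: S rot1 at col 3 lands with bottom-row=0; cleared 0 line(s) (total 0); column heights now [5 5 5 3 2], max=5
Drop 4: S rot1 at col 3 lands with bottom-row=2; cleared 0 line(s) (total 0); column heights now [5 5 5 5 4], max=5
Drop 5: O rot0 at col 2 lands with bottom-row=5; cleared 0 line(s) (total 0); column heights now [5 5 7 7 4], max=7
Drop 6: T rot0 at col 0 lands with bottom-row=7; cleared 0 line(s) (total 0); column heights now [8 9 8 7 4], max=9

Answer: 8 9 8 7 4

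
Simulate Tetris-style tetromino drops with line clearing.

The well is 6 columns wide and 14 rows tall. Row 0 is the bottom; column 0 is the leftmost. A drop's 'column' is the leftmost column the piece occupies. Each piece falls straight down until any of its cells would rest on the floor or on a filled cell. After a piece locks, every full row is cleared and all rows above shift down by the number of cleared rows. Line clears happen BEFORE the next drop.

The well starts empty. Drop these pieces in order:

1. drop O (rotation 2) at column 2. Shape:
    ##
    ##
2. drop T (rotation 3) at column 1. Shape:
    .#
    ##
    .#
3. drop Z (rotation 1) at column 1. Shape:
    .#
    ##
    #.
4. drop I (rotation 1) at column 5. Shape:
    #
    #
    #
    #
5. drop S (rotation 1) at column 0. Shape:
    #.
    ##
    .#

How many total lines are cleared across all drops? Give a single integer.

Answer: 0

Derivation:
Drop 1: O rot2 at col 2 lands with bottom-row=0; cleared 0 line(s) (total 0); column heights now [0 0 2 2 0 0], max=2
Drop 2: T rot3 at col 1 lands with bottom-row=2; cleared 0 line(s) (total 0); column heights now [0 4 5 2 0 0], max=5
Drop 3: Z rot1 at col 1 lands with bottom-row=4; cleared 0 line(s) (total 0); column heights now [0 6 7 2 0 0], max=7
Drop 4: I rot1 at col 5 lands with bottom-row=0; cleared 0 line(s) (total 0); column heights now [0 6 7 2 0 4], max=7
Drop 5: S rot1 at col 0 lands with bottom-row=6; cleared 0 line(s) (total 0); column heights now [9 8 7 2 0 4], max=9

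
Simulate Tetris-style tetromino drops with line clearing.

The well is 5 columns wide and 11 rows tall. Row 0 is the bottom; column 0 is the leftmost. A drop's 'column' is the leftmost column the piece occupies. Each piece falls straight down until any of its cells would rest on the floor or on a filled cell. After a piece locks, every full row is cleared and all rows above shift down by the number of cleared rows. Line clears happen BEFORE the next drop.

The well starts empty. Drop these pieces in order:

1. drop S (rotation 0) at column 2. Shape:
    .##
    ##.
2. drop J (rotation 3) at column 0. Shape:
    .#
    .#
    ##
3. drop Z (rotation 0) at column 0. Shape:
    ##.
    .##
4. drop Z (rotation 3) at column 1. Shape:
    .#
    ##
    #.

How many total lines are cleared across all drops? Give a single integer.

Drop 1: S rot0 at col 2 lands with bottom-row=0; cleared 0 line(s) (total 0); column heights now [0 0 1 2 2], max=2
Drop 2: J rot3 at col 0 lands with bottom-row=0; cleared 0 line(s) (total 0); column heights now [1 3 1 2 2], max=3
Drop 3: Z rot0 at col 0 lands with bottom-row=3; cleared 0 line(s) (total 0); column heights now [5 5 4 2 2], max=5
Drop 4: Z rot3 at col 1 lands with bottom-row=5; cleared 0 line(s) (total 0); column heights now [5 7 8 2 2], max=8

Answer: 0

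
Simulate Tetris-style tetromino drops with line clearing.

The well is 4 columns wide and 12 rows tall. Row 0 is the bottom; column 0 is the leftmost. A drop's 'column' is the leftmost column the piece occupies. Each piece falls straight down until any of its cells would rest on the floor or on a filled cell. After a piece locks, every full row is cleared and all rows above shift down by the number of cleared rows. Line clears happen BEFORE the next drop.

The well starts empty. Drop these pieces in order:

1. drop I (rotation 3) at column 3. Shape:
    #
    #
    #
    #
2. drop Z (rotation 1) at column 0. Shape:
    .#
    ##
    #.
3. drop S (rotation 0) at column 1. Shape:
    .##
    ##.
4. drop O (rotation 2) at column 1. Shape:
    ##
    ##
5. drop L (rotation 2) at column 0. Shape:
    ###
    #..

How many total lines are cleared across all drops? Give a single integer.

Drop 1: I rot3 at col 3 lands with bottom-row=0; cleared 0 line(s) (total 0); column heights now [0 0 0 4], max=4
Drop 2: Z rot1 at col 0 lands with bottom-row=0; cleared 0 line(s) (total 0); column heights now [2 3 0 4], max=4
Drop 3: S rot0 at col 1 lands with bottom-row=3; cleared 0 line(s) (total 0); column heights now [2 4 5 5], max=5
Drop 4: O rot2 at col 1 lands with bottom-row=5; cleared 0 line(s) (total 0); column heights now [2 7 7 5], max=7
Drop 5: L rot2 at col 0 lands with bottom-row=6; cleared 0 line(s) (total 0); column heights now [8 8 8 5], max=8

Answer: 0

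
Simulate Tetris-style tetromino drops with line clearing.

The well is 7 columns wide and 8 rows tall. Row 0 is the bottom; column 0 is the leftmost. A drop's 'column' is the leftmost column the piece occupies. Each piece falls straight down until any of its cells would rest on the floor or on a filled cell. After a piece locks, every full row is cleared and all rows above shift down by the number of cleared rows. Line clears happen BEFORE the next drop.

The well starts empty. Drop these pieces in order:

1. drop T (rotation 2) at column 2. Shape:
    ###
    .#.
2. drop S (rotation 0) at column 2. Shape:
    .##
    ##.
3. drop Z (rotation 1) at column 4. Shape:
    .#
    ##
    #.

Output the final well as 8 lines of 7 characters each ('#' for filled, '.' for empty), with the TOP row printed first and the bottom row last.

Drop 1: T rot2 at col 2 lands with bottom-row=0; cleared 0 line(s) (total 0); column heights now [0 0 2 2 2 0 0], max=2
Drop 2: S rot0 at col 2 lands with bottom-row=2; cleared 0 line(s) (total 0); column heights now [0 0 3 4 4 0 0], max=4
Drop 3: Z rot1 at col 4 lands with bottom-row=4; cleared 0 line(s) (total 0); column heights now [0 0 3 4 6 7 0], max=7

Answer: .......
.....#.
....##.
....#..
...##..
..##...
..###..
...#...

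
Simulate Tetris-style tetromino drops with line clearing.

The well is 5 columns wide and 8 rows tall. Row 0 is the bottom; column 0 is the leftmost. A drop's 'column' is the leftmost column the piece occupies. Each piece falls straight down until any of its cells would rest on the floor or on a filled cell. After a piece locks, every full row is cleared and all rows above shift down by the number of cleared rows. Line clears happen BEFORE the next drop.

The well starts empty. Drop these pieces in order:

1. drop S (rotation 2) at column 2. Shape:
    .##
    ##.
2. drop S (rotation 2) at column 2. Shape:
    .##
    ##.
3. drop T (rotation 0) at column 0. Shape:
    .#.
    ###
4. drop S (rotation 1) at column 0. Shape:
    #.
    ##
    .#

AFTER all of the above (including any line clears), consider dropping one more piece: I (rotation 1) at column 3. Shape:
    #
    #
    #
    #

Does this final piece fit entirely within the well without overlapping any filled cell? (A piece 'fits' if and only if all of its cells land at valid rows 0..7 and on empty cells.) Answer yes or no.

Drop 1: S rot2 at col 2 lands with bottom-row=0; cleared 0 line(s) (total 0); column heights now [0 0 1 2 2], max=2
Drop 2: S rot2 at col 2 lands with bottom-row=2; cleared 0 line(s) (total 0); column heights now [0 0 3 4 4], max=4
Drop 3: T rot0 at col 0 lands with bottom-row=3; cleared 1 line(s) (total 1); column heights now [0 4 3 3 2], max=4
Drop 4: S rot1 at col 0 lands with bottom-row=4; cleared 0 line(s) (total 1); column heights now [7 6 3 3 2], max=7
Test piece I rot1 at col 3 (width 1): heights before test = [7 6 3 3 2]; fits = True

Answer: yes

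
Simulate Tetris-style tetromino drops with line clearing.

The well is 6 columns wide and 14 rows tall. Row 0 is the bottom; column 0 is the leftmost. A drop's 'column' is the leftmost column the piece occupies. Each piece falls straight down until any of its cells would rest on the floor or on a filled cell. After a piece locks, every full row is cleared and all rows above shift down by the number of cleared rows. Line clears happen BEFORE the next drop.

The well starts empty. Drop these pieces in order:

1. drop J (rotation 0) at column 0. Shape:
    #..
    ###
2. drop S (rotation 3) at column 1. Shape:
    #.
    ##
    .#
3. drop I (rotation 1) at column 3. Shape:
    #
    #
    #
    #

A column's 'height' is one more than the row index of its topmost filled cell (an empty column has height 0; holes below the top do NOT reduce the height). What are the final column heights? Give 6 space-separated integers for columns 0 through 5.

Answer: 2 4 3 4 0 0

Derivation:
Drop 1: J rot0 at col 0 lands with bottom-row=0; cleared 0 line(s) (total 0); column heights now [2 1 1 0 0 0], max=2
Drop 2: S rot3 at col 1 lands with bottom-row=1; cleared 0 line(s) (total 0); column heights now [2 4 3 0 0 0], max=4
Drop 3: I rot1 at col 3 lands with bottom-row=0; cleared 0 line(s) (total 0); column heights now [2 4 3 4 0 0], max=4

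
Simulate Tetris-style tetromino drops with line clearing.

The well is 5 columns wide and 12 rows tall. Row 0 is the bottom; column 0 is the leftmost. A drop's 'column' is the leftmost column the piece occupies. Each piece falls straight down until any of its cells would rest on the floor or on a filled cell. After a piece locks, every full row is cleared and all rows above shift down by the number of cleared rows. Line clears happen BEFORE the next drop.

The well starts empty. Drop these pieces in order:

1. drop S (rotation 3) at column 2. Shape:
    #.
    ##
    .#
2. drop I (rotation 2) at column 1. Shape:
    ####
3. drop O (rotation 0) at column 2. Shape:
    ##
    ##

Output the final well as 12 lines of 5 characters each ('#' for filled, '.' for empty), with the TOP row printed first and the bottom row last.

Drop 1: S rot3 at col 2 lands with bottom-row=0; cleared 0 line(s) (total 0); column heights now [0 0 3 2 0], max=3
Drop 2: I rot2 at col 1 lands with bottom-row=3; cleared 0 line(s) (total 0); column heights now [0 4 4 4 4], max=4
Drop 3: O rot0 at col 2 lands with bottom-row=4; cleared 0 line(s) (total 0); column heights now [0 4 6 6 4], max=6

Answer: .....
.....
.....
.....
.....
.....
..##.
..##.
.####
..#..
..##.
...#.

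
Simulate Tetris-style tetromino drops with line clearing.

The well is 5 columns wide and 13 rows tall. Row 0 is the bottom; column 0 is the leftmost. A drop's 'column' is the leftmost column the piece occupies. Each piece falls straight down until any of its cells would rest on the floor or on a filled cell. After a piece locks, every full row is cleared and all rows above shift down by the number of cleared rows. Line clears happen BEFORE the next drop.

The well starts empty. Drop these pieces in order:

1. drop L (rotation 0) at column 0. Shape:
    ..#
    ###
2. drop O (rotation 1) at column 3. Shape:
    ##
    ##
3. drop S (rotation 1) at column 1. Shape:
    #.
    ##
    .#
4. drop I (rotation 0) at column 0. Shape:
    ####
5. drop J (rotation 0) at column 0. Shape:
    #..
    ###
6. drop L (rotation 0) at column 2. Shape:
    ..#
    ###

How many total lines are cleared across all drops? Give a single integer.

Drop 1: L rot0 at col 0 lands with bottom-row=0; cleared 0 line(s) (total 0); column heights now [1 1 2 0 0], max=2
Drop 2: O rot1 at col 3 lands with bottom-row=0; cleared 1 line(s) (total 1); column heights now [0 0 1 1 1], max=1
Drop 3: S rot1 at col 1 lands with bottom-row=1; cleared 0 line(s) (total 1); column heights now [0 4 3 1 1], max=4
Drop 4: I rot0 at col 0 lands with bottom-row=4; cleared 0 line(s) (total 1); column heights now [5 5 5 5 1], max=5
Drop 5: J rot0 at col 0 lands with bottom-row=5; cleared 0 line(s) (total 1); column heights now [7 6 6 5 1], max=7
Drop 6: L rot0 at col 2 lands with bottom-row=6; cleared 0 line(s) (total 1); column heights now [7 6 7 7 8], max=8

Answer: 1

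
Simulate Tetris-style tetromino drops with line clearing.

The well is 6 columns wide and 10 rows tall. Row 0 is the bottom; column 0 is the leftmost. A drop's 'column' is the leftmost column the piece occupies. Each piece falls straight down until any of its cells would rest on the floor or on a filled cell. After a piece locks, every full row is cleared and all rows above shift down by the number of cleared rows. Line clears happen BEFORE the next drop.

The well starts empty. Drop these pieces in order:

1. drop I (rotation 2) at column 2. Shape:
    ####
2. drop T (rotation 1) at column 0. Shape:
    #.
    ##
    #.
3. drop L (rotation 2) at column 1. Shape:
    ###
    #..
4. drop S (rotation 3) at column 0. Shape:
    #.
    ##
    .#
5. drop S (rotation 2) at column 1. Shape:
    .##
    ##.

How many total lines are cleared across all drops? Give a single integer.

Answer: 0

Derivation:
Drop 1: I rot2 at col 2 lands with bottom-row=0; cleared 0 line(s) (total 0); column heights now [0 0 1 1 1 1], max=1
Drop 2: T rot1 at col 0 lands with bottom-row=0; cleared 0 line(s) (total 0); column heights now [3 2 1 1 1 1], max=3
Drop 3: L rot2 at col 1 lands with bottom-row=2; cleared 0 line(s) (total 0); column heights now [3 4 4 4 1 1], max=4
Drop 4: S rot3 at col 0 lands with bottom-row=4; cleared 0 line(s) (total 0); column heights now [7 6 4 4 1 1], max=7
Drop 5: S rot2 at col 1 lands with bottom-row=6; cleared 0 line(s) (total 0); column heights now [7 7 8 8 1 1], max=8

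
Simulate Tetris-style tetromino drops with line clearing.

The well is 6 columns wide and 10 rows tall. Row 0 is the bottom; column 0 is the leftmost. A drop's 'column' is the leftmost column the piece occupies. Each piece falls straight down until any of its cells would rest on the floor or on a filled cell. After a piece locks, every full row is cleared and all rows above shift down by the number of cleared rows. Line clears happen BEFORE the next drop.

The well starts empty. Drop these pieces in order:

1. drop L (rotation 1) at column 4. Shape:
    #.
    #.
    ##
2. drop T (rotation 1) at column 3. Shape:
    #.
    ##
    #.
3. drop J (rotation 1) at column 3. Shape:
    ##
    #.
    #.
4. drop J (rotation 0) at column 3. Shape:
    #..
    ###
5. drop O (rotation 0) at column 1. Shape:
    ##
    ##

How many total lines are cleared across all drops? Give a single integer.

Drop 1: L rot1 at col 4 lands with bottom-row=0; cleared 0 line(s) (total 0); column heights now [0 0 0 0 3 1], max=3
Drop 2: T rot1 at col 3 lands with bottom-row=2; cleared 0 line(s) (total 0); column heights now [0 0 0 5 4 1], max=5
Drop 3: J rot1 at col 3 lands with bottom-row=5; cleared 0 line(s) (total 0); column heights now [0 0 0 8 8 1], max=8
Drop 4: J rot0 at col 3 lands with bottom-row=8; cleared 0 line(s) (total 0); column heights now [0 0 0 10 9 9], max=10
Drop 5: O rot0 at col 1 lands with bottom-row=0; cleared 0 line(s) (total 0); column heights now [0 2 2 10 9 9], max=10

Answer: 0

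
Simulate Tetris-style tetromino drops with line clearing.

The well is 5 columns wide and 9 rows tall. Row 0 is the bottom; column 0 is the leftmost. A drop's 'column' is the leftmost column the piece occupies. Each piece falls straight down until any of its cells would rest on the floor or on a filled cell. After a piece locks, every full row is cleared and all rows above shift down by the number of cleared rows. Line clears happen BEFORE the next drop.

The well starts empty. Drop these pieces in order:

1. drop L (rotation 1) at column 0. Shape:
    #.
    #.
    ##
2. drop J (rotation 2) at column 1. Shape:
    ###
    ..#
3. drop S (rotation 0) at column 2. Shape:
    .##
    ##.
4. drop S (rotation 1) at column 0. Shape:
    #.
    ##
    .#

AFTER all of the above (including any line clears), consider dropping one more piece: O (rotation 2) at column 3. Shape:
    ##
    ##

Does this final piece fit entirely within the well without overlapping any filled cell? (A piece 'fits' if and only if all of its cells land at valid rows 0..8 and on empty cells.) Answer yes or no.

Answer: yes

Derivation:
Drop 1: L rot1 at col 0 lands with bottom-row=0; cleared 0 line(s) (total 0); column heights now [3 1 0 0 0], max=3
Drop 2: J rot2 at col 1 lands with bottom-row=0; cleared 0 line(s) (total 0); column heights now [3 2 2 2 0], max=3
Drop 3: S rot0 at col 2 lands with bottom-row=2; cleared 0 line(s) (total 0); column heights now [3 2 3 4 4], max=4
Drop 4: S rot1 at col 0 lands with bottom-row=2; cleared 0 line(s) (total 0); column heights now [5 4 3 4 4], max=5
Test piece O rot2 at col 3 (width 2): heights before test = [5 4 3 4 4]; fits = True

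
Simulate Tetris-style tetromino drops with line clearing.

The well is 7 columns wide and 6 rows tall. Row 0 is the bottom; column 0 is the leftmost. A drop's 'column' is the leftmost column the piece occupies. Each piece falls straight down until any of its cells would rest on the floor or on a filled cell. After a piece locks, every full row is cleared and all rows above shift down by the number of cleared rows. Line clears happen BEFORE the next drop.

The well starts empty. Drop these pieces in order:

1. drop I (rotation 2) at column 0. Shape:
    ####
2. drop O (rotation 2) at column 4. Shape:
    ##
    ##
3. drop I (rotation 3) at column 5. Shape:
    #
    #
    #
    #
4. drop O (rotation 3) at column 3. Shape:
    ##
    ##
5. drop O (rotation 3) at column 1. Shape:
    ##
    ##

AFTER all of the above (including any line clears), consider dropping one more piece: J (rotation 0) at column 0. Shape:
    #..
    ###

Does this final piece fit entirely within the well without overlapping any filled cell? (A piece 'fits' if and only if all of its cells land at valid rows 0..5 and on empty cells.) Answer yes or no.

Drop 1: I rot2 at col 0 lands with bottom-row=0; cleared 0 line(s) (total 0); column heights now [1 1 1 1 0 0 0], max=1
Drop 2: O rot2 at col 4 lands with bottom-row=0; cleared 0 line(s) (total 0); column heights now [1 1 1 1 2 2 0], max=2
Drop 3: I rot3 at col 5 lands with bottom-row=2; cleared 0 line(s) (total 0); column heights now [1 1 1 1 2 6 0], max=6
Drop 4: O rot3 at col 3 lands with bottom-row=2; cleared 0 line(s) (total 0); column heights now [1 1 1 4 4 6 0], max=6
Drop 5: O rot3 at col 1 lands with bottom-row=1; cleared 0 line(s) (total 0); column heights now [1 3 3 4 4 6 0], max=6
Test piece J rot0 at col 0 (width 3): heights before test = [1 3 3 4 4 6 0]; fits = True

Answer: yes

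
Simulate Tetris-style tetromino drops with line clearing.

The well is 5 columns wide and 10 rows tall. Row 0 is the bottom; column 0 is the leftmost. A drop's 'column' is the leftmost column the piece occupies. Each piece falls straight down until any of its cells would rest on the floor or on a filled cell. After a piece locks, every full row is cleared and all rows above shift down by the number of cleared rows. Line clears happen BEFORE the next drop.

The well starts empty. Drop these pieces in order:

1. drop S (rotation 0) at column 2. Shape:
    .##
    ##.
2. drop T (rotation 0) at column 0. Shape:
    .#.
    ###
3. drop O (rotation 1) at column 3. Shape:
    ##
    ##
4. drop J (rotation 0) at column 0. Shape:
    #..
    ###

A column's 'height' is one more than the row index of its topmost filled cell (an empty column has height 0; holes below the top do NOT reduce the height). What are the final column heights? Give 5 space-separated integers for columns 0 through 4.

Answer: 3 2 1 2 2

Derivation:
Drop 1: S rot0 at col 2 lands with bottom-row=0; cleared 0 line(s) (total 0); column heights now [0 0 1 2 2], max=2
Drop 2: T rot0 at col 0 lands with bottom-row=1; cleared 1 line(s) (total 1); column heights now [0 2 1 1 0], max=2
Drop 3: O rot1 at col 3 lands with bottom-row=1; cleared 0 line(s) (total 1); column heights now [0 2 1 3 3], max=3
Drop 4: J rot0 at col 0 lands with bottom-row=2; cleared 1 line(s) (total 2); column heights now [3 2 1 2 2], max=3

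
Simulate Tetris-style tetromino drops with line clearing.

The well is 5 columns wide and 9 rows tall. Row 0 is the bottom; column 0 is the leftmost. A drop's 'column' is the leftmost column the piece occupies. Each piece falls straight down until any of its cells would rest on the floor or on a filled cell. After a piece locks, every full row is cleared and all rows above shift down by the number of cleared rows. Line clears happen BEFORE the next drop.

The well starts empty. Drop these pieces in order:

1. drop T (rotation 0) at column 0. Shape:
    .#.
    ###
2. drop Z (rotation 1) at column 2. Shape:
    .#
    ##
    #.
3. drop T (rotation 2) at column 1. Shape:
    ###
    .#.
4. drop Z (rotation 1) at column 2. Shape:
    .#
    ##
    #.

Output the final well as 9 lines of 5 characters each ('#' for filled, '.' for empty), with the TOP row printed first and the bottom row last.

Answer: .....
...#.
..##.
..#..
.###.
..##.
..##.
.##..
###..

Derivation:
Drop 1: T rot0 at col 0 lands with bottom-row=0; cleared 0 line(s) (total 0); column heights now [1 2 1 0 0], max=2
Drop 2: Z rot1 at col 2 lands with bottom-row=1; cleared 0 line(s) (total 0); column heights now [1 2 3 4 0], max=4
Drop 3: T rot2 at col 1 lands with bottom-row=3; cleared 0 line(s) (total 0); column heights now [1 5 5 5 0], max=5
Drop 4: Z rot1 at col 2 lands with bottom-row=5; cleared 0 line(s) (total 0); column heights now [1 5 7 8 0], max=8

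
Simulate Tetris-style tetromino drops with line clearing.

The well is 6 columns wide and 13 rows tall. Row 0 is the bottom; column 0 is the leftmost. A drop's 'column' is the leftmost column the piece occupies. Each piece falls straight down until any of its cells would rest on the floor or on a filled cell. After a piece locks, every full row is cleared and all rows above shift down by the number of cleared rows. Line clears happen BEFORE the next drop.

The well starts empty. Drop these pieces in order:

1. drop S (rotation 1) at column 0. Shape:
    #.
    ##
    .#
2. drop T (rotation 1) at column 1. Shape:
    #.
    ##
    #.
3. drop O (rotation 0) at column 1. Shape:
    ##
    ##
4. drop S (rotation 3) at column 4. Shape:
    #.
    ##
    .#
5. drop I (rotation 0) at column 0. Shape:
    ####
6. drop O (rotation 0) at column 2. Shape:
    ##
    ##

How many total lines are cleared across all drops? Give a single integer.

Answer: 0

Derivation:
Drop 1: S rot1 at col 0 lands with bottom-row=0; cleared 0 line(s) (total 0); column heights now [3 2 0 0 0 0], max=3
Drop 2: T rot1 at col 1 lands with bottom-row=2; cleared 0 line(s) (total 0); column heights now [3 5 4 0 0 0], max=5
Drop 3: O rot0 at col 1 lands with bottom-row=5; cleared 0 line(s) (total 0); column heights now [3 7 7 0 0 0], max=7
Drop 4: S rot3 at col 4 lands with bottom-row=0; cleared 0 line(s) (total 0); column heights now [3 7 7 0 3 2], max=7
Drop 5: I rot0 at col 0 lands with bottom-row=7; cleared 0 line(s) (total 0); column heights now [8 8 8 8 3 2], max=8
Drop 6: O rot0 at col 2 lands with bottom-row=8; cleared 0 line(s) (total 0); column heights now [8 8 10 10 3 2], max=10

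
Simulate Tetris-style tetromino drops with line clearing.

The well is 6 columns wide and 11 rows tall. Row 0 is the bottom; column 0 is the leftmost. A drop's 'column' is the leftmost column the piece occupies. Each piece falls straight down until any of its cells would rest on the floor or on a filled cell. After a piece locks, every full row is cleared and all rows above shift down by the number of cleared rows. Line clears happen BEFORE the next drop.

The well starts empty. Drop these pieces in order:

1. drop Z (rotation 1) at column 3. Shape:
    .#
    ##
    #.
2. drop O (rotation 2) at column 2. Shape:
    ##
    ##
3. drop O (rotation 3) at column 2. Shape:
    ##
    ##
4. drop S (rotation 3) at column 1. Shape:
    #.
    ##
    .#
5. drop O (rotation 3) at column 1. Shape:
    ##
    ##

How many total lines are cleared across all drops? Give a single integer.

Drop 1: Z rot1 at col 3 lands with bottom-row=0; cleared 0 line(s) (total 0); column heights now [0 0 0 2 3 0], max=3
Drop 2: O rot2 at col 2 lands with bottom-row=2; cleared 0 line(s) (total 0); column heights now [0 0 4 4 3 0], max=4
Drop 3: O rot3 at col 2 lands with bottom-row=4; cleared 0 line(s) (total 0); column heights now [0 0 6 6 3 0], max=6
Drop 4: S rot3 at col 1 lands with bottom-row=6; cleared 0 line(s) (total 0); column heights now [0 9 8 6 3 0], max=9
Drop 5: O rot3 at col 1 lands with bottom-row=9; cleared 0 line(s) (total 0); column heights now [0 11 11 6 3 0], max=11

Answer: 0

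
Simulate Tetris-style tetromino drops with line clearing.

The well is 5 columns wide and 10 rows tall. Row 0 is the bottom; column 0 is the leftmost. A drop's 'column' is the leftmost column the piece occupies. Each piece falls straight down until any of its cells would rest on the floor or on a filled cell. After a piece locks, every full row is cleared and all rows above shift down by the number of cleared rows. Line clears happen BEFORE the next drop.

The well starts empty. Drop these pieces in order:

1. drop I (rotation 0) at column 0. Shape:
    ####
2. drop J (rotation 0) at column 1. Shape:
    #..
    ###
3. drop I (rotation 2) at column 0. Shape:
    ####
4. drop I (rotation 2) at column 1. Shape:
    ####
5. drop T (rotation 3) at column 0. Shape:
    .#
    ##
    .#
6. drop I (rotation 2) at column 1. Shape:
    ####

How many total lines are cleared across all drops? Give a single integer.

Drop 1: I rot0 at col 0 lands with bottom-row=0; cleared 0 line(s) (total 0); column heights now [1 1 1 1 0], max=1
Drop 2: J rot0 at col 1 lands with bottom-row=1; cleared 0 line(s) (total 0); column heights now [1 3 2 2 0], max=3
Drop 3: I rot2 at col 0 lands with bottom-row=3; cleared 0 line(s) (total 0); column heights now [4 4 4 4 0], max=4
Drop 4: I rot2 at col 1 lands with bottom-row=4; cleared 0 line(s) (total 0); column heights now [4 5 5 5 5], max=5
Drop 5: T rot3 at col 0 lands with bottom-row=5; cleared 0 line(s) (total 0); column heights now [7 8 5 5 5], max=8
Drop 6: I rot2 at col 1 lands with bottom-row=8; cleared 0 line(s) (total 0); column heights now [7 9 9 9 9], max=9

Answer: 0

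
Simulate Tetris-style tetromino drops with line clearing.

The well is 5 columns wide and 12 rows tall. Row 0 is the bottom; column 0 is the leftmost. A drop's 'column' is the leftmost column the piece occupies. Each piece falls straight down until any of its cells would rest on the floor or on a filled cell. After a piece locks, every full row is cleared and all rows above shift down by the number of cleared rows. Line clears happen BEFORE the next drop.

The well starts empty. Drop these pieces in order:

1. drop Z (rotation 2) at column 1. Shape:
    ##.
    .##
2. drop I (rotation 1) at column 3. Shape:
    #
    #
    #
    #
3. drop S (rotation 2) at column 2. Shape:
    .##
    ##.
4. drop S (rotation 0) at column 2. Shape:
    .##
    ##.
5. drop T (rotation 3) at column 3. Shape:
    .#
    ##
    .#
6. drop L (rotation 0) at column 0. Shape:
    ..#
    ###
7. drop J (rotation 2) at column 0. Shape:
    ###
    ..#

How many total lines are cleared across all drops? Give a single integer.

Answer: 1

Derivation:
Drop 1: Z rot2 at col 1 lands with bottom-row=0; cleared 0 line(s) (total 0); column heights now [0 2 2 1 0], max=2
Drop 2: I rot1 at col 3 lands with bottom-row=1; cleared 0 line(s) (total 0); column heights now [0 2 2 5 0], max=5
Drop 3: S rot2 at col 2 lands with bottom-row=5; cleared 0 line(s) (total 0); column heights now [0 2 6 7 7], max=7
Drop 4: S rot0 at col 2 lands with bottom-row=7; cleared 0 line(s) (total 0); column heights now [0 2 8 9 9], max=9
Drop 5: T rot3 at col 3 lands with bottom-row=9; cleared 0 line(s) (total 0); column heights now [0 2 8 11 12], max=12
Drop 6: L rot0 at col 0 lands with bottom-row=8; cleared 1 line(s) (total 1); column heights now [0 2 9 10 11], max=11
Drop 7: J rot2 at col 0 lands with bottom-row=9; cleared 0 line(s) (total 1); column heights now [11 11 11 10 11], max=11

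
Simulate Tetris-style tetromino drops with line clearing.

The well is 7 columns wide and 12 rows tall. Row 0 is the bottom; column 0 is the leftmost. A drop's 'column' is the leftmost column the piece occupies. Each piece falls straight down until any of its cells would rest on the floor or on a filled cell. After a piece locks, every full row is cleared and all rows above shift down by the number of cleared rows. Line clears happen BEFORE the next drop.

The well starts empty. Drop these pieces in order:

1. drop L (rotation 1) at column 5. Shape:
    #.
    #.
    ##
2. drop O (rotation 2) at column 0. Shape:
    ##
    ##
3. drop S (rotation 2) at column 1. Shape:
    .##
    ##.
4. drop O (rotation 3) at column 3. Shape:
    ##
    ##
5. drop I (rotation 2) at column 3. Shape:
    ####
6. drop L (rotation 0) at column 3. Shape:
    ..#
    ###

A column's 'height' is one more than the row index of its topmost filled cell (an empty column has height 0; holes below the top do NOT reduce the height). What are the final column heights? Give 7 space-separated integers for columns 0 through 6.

Drop 1: L rot1 at col 5 lands with bottom-row=0; cleared 0 line(s) (total 0); column heights now [0 0 0 0 0 3 1], max=3
Drop 2: O rot2 at col 0 lands with bottom-row=0; cleared 0 line(s) (total 0); column heights now [2 2 0 0 0 3 1], max=3
Drop 3: S rot2 at col 1 lands with bottom-row=2; cleared 0 line(s) (total 0); column heights now [2 3 4 4 0 3 1], max=4
Drop 4: O rot3 at col 3 lands with bottom-row=4; cleared 0 line(s) (total 0); column heights now [2 3 4 6 6 3 1], max=6
Drop 5: I rot2 at col 3 lands with bottom-row=6; cleared 0 line(s) (total 0); column heights now [2 3 4 7 7 7 7], max=7
Drop 6: L rot0 at col 3 lands with bottom-row=7; cleared 0 line(s) (total 0); column heights now [2 3 4 8 8 9 7], max=9

Answer: 2 3 4 8 8 9 7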